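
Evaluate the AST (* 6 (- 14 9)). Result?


Evaluate inner: (- 14 9) = 5
Evaluate root: (* 6 5) = 30
Result: 30


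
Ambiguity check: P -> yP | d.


right-linear, alternatives start with distinct terminals 'y' vs 'd': unique leftmost derivation
Unambiguous


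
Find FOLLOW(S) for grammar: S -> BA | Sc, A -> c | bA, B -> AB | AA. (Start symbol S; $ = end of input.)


$ ∈ FOLLOW(S). For each A -> αBβ: add FIRST(β)\{ε} to FOLLOW(B); if β nullable, add FOLLOW(A).
FOLLOW(S) = {$, c}


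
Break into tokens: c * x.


Scan left to right, longest-match per lexeme
Tokens: ID(c), OP(*), ID(x)


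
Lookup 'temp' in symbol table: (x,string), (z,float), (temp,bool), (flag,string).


Lookup 'temp' → type bool


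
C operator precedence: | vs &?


'&' is bitwise AND (level 5); '|' is bitwise OR (level 3)
Higher level binds tighter
'&' has higher precedence than '|'


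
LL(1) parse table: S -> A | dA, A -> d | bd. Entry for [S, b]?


For [S, b]: 'b' ∈ FIRST(A)
Entry: S -> A


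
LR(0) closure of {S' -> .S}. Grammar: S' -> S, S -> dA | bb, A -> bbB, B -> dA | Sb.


Start: S' -> .S
For each item with dot before a nonterminal B, add B -> .γ for every B-production
Closure: [S' -> .S, S -> .dA, S -> .bb]


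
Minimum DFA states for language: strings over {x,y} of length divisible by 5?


Track length mod 5: states 0..4, accept at 0
Minimal DFA: 5 states


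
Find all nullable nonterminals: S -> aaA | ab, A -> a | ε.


A nonterminal is nullable iff some alternative derives ε (directly, or every symbol in it is nullable)
Nullable: {A}


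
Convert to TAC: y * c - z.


Break into single-operator statements:
t1 = y * c
t2 = t1 - z


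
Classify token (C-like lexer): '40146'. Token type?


Pattern: digits only
Type: INTEGER_LITERAL


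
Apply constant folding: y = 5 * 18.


5 * 18 = 90 at compile time
Optimized: y = 90


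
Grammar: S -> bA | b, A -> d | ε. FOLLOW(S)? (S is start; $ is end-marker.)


$ ∈ FOLLOW(S). For each A -> αBβ: add FIRST(β)\{ε} to FOLLOW(B); if β nullable, add FOLLOW(A).
FOLLOW(S) = {$}


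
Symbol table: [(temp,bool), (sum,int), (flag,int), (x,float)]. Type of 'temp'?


Lookup 'temp' → type bool


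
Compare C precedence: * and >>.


'*' is multiplicative (level 10); '>>' is shift (level 8)
Higher level binds tighter
'*' has higher precedence than '>>'


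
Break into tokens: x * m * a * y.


Scan left to right, longest-match per lexeme
Tokens: ID(x), OP(*), ID(m), OP(*), ID(a), OP(*), ID(y)


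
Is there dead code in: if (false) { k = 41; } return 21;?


condition is constant false, so the whole block is unreachable
Dead: 'if (false) { k = 41; }'


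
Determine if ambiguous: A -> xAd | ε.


balanced x^n…d^n: each string has a unique parse
Unambiguous


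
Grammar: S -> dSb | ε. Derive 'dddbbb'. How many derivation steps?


Derivation: S => dSb => ddSbb => dddSbbb => dddbbb
Steps: 4


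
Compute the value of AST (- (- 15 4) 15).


Evaluate inner: (- 15 4) = 11
Evaluate root: (- 11 15) = -4
Result: -4


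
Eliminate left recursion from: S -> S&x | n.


Left-recursive alternatives: S&x; non-recursive: n
Introduce S': S -> nS', S' -> &xS' | ε


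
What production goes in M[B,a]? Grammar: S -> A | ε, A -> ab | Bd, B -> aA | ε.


For [B, a]: 'a' ∈ FIRST(aA)
Entry: B -> aA


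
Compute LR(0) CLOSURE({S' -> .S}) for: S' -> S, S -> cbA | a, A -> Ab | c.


Start: S' -> .S
For each item with dot before a nonterminal B, add B -> .γ for every B-production
Closure: [S' -> .S, S -> .cbA, S -> .a]


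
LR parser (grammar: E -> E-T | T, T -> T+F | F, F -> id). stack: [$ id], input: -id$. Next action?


'id' on top is the handle for F -> id
Action: reduce (F -> id)


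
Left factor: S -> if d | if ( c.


Common prefix: 'if'
Factored: S -> if S', S' -> d | ( c


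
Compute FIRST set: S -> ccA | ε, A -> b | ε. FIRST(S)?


Per alternative of S: FIRST(ccA) = {c}; FIRST(ε) = {ε}
FIRST(S) = {c, ε}


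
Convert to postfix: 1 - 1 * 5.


* has higher precedence, evaluate 1*5 first
Postfix: 1 1 5 * -


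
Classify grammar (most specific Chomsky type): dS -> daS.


LHS has context (more than one symbol) and |LHS| ≤ |RHS|
Classification: Type 1 (Context-Sensitive)


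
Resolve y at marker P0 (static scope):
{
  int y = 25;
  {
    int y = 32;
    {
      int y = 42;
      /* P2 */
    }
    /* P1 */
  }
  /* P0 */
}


y declared in the same block as P0
y = 25


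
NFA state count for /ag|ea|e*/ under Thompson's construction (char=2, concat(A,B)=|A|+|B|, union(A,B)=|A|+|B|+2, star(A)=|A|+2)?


Syntax tree has 5 char leaf(s), 2 union(s), 1 star(s)
chars contribute 5×2 = 10; each union adds +2; each star adds +2
Total: 10 + 4 + 2 = 16 states


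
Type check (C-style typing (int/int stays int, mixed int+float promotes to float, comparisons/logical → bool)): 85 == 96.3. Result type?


Operand types: int == float
Rule: comparison yields bool
Result type: bool


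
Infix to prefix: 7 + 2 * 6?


'*' binds tighter: tree is (+ 7 (* 2 6))
Prefix: + 7 * 2 6


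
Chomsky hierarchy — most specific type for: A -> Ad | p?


Left-linear: every RHS is a terminal or one nonterminal followed by a terminal
Classification: Type 3 (Regular)


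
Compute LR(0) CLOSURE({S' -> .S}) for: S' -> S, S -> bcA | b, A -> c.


Start: S' -> .S
For each item with dot before a nonterminal B, add B -> .γ for every B-production
Closure: [S' -> .S, S -> .bcA, S -> .b]


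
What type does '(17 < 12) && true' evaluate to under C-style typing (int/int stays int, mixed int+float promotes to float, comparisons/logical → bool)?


Operand types: bool && bool
Rule: logical operators take bool operands and yield bool
Result type: bool


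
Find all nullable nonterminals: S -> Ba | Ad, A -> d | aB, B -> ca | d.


A nonterminal is nullable iff some alternative derives ε (directly, or every symbol in it is nullable)
Nullable: {}


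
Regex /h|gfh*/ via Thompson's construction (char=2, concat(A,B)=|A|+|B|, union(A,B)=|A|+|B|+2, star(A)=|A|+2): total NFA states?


Syntax tree has 4 char leaf(s), 1 union(s), 1 star(s)
chars contribute 4×2 = 8; each union adds +2; each star adds +2
Total: 8 + 2 + 2 = 12 states


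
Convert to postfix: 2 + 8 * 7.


* has higher precedence, evaluate 8*7 first
Postfix: 2 8 7 * +


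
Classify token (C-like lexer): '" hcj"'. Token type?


Pattern: double-quoted sequence
Type: STRING_LITERAL


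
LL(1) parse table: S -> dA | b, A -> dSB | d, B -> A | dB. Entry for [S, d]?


For [S, d]: 'd' ∈ FIRST(dA)
Entry: S -> dA


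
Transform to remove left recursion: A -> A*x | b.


Left-recursive alternatives: A*x; non-recursive: b
Introduce A': A -> bA', A' -> *xA' | ε


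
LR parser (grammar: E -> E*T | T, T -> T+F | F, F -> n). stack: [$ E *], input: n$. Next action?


no handle ('E*' is not any RHS); shift 'n'
Action: shift


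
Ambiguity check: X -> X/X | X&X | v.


'v/v&v' has two parse trees (no precedence encoded between / and &)
Ambiguous


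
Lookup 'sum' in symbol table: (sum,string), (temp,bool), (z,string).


Lookup 'sum' → type string


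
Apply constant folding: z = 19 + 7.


19 + 7 = 26 at compile time
Optimized: z = 26


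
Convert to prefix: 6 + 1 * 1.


'*' binds tighter: tree is (+ 6 (* 1 1))
Prefix: + 6 * 1 1


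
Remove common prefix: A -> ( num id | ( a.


Common prefix: '('
Factored: A -> ( A', A' -> num id | a


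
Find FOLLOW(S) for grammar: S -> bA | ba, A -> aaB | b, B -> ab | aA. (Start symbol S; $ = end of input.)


$ ∈ FOLLOW(S). For each A -> αBβ: add FIRST(β)\{ε} to FOLLOW(B); if β nullable, add FOLLOW(A).
FOLLOW(S) = {$}


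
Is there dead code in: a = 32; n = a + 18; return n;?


a is read by n's definition; n is returned
No dead code


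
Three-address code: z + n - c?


Break into single-operator statements:
t1 = z + n
t2 = t1 - c


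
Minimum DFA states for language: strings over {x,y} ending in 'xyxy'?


Track the longest suffix of input matching a prefix of 'xyxy': 5 classes (prefixes of length 0..4)
Minimal DFA: 5 states


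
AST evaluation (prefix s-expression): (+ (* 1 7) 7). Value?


Evaluate inner: (* 1 7) = 7
Evaluate root: (+ 7 7) = 14
Result: 14


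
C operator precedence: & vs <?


'<' is relational (level 7); '&' is bitwise AND (level 5)
Higher level binds tighter
'<' has higher precedence than '&'


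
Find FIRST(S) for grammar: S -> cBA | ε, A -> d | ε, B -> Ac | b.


Per alternative of S: FIRST(cBA) = {c}; FIRST(ε) = {ε}
FIRST(S) = {c, ε}


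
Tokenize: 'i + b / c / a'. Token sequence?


Scan left to right, longest-match per lexeme
Tokens: ID(i), OP(+), ID(b), OP(/), ID(c), OP(/), ID(a)


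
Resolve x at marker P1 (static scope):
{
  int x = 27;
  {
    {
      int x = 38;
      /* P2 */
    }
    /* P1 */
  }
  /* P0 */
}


P1's block does not declare x; resolves to the enclosing declaration at depth 0
x = 27


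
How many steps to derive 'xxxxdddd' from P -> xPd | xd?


Derivation: P => xPd => xxPdd => xxxPddd => xxxxdddd
Steps: 4


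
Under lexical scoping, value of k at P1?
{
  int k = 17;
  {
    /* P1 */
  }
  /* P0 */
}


P1's block does not declare k; resolves to the enclosing declaration at depth 0
k = 17


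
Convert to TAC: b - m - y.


Break into single-operator statements:
t1 = b - m
t2 = t1 - y


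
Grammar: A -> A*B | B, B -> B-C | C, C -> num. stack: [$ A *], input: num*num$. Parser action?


no handle ('A*' is not any RHS); shift 'num'
Action: shift


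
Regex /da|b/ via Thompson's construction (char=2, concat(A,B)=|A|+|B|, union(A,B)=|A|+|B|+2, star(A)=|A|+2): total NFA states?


Syntax tree has 3 char leaf(s), 1 union(s), 0 star(s)
chars contribute 3×2 = 6; each union adds +2; each star adds +2
Total: 6 + 2 + 0 = 8 states


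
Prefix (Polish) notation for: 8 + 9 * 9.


'*' binds tighter: tree is (+ 8 (* 9 9))
Prefix: + 8 * 9 9


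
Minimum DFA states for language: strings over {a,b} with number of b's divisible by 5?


Track (count of b) mod 5: states 0..4, accept at 0
Minimal DFA: 5 states


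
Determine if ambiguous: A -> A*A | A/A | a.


'a*a/a' has two parse trees (no precedence encoded between * and /)
Ambiguous


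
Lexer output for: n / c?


Scan left to right, longest-match per lexeme
Tokens: ID(n), OP(/), ID(c)


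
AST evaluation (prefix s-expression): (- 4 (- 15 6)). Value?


Evaluate inner: (- 15 6) = 9
Evaluate root: (- 4 9) = -5
Result: -5


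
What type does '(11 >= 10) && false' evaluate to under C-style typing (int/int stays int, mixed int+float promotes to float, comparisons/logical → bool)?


Operand types: bool && bool
Rule: logical operators take bool operands and yield bool
Result type: bool


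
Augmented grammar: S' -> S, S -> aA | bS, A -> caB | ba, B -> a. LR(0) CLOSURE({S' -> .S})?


Start: S' -> .S
For each item with dot before a nonterminal B, add B -> .γ for every B-production
Closure: [S' -> .S, S -> .aA, S -> .bS]


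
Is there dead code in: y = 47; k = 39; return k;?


y is assigned but never read
Dead: 'y = 47'


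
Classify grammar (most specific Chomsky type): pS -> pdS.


LHS has context (more than one symbol) and |LHS| ≤ |RHS|
Classification: Type 1 (Context-Sensitive)


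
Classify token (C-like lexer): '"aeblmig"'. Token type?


Pattern: double-quoted sequence
Type: STRING_LITERAL


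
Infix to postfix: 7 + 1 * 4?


* has higher precedence, evaluate 1*4 first
Postfix: 7 1 4 * +


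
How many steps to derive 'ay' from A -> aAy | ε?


Derivation: A => aAy => ay
Steps: 2


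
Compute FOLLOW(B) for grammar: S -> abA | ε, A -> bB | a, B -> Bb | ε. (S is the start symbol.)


$ ∈ FOLLOW(S). For each A -> αBβ: add FIRST(β)\{ε} to FOLLOW(B); if β nullable, add FOLLOW(A).
FOLLOW(B) = {$, b}


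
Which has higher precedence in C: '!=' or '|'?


'!=' is equality (level 6); '|' is bitwise OR (level 3)
Higher level binds tighter
'!=' has higher precedence than '|'


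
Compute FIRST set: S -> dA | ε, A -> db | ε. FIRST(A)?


Per alternative of A: FIRST(db) = {d}; FIRST(ε) = {ε}
FIRST(A) = {d, ε}


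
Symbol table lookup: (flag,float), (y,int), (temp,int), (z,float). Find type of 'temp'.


Lookup 'temp' → type int


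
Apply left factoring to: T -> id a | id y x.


Common prefix: 'id'
Factored: T -> id T', T' -> a | y x


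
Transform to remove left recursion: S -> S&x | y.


Left-recursive alternatives: S&x; non-recursive: y
Introduce S': S -> yS', S' -> &xS' | ε


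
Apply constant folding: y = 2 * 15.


2 * 15 = 30 at compile time
Optimized: y = 30


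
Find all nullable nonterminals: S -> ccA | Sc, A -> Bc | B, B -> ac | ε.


A nonterminal is nullable iff some alternative derives ε (directly, or every symbol in it is nullable)
Nullable: {A, B}


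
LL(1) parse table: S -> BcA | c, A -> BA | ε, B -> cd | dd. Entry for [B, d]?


For [B, d]: 'd' ∈ FIRST(dd)
Entry: B -> dd


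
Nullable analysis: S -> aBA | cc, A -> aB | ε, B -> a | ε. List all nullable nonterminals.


A nonterminal is nullable iff some alternative derives ε (directly, or every symbol in it is nullable)
Nullable: {A, B}


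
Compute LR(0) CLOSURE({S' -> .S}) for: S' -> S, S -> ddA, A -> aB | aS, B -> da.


Start: S' -> .S
For each item with dot before a nonterminal B, add B -> .γ for every B-production
Closure: [S' -> .S, S -> .ddA]


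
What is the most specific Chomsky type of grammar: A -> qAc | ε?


Single nonterminal LHS, but q^n c^n is not regular
Classification: Type 2 (Context-Free)


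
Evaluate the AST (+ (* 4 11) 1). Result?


Evaluate inner: (* 4 11) = 44
Evaluate root: (+ 44 1) = 45
Result: 45


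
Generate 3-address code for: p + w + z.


Break into single-operator statements:
t1 = p + w
t2 = t1 + z


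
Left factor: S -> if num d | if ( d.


Common prefix: 'if'
Factored: S -> if S', S' -> num d | ( d


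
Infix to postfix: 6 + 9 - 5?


Left to right (same or higher precedence on left)
Postfix: 6 9 + 5 -


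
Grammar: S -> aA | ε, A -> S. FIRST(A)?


Per alternative of A: FIRST(S) = {a, ε}
FIRST(A) = {a, ε}


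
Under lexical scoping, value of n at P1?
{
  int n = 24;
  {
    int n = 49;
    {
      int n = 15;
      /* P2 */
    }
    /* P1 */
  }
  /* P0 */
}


n declared in the same block as P1
n = 49


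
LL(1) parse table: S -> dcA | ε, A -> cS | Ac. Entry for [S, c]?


For [S, c]: ε is nullable and 'c' ∈ FOLLOW(S)
Entry: S -> ε


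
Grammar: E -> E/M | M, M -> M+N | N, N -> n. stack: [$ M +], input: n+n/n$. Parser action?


no handle; shift 'n'
Action: shift


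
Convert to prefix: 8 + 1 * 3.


'*' binds tighter: tree is (+ 8 (* 1 3))
Prefix: + 8 * 1 3


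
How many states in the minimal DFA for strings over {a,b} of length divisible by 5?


Track length mod 5: states 0..4, accept at 0
Minimal DFA: 5 states


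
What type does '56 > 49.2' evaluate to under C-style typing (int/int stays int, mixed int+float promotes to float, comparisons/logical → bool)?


Operand types: int > float
Rule: comparison yields bool
Result type: bool


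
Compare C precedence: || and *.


'*' is multiplicative (level 10); '||' is logical OR (level 1)
Higher level binds tighter
'*' has higher precedence than '||'


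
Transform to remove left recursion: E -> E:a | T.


Left-recursive alternatives: E:a; non-recursive: T
Introduce E': E -> TE', E' -> :aE' | ε


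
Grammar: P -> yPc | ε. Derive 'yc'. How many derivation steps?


Derivation: P => yPc => yc
Steps: 2


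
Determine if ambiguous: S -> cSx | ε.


balanced c^n…x^n: each string has a unique parse
Unambiguous


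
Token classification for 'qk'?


Pattern: letter/underscore followed by alphanumerics, not a keyword
Type: IDENTIFIER


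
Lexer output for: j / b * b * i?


Scan left to right, longest-match per lexeme
Tokens: ID(j), OP(/), ID(b), OP(*), ID(b), OP(*), ID(i)


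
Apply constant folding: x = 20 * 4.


20 * 4 = 80 at compile time
Optimized: x = 80


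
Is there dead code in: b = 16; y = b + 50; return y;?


b is read by y's definition; y is returned
No dead code


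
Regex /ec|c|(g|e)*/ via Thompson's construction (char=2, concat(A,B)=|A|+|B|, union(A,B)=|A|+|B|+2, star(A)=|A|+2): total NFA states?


Syntax tree has 5 char leaf(s), 3 union(s), 1 star(s)
chars contribute 5×2 = 10; each union adds +2; each star adds +2
Total: 10 + 6 + 2 = 18 states


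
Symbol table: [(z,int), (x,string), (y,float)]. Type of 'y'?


Lookup 'y' → type float


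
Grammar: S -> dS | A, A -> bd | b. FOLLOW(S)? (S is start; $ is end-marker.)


$ ∈ FOLLOW(S). For each A -> αBβ: add FIRST(β)\{ε} to FOLLOW(B); if β nullable, add FOLLOW(A).
FOLLOW(S) = {$}


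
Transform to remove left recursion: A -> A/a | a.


Left-recursive alternatives: A/a; non-recursive: a
Introduce A': A -> aA', A' -> /aA' | ε


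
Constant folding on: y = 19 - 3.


19 - 3 = 16 at compile time
Optimized: y = 16


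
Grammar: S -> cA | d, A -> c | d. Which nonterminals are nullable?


A nonterminal is nullable iff some alternative derives ε (directly, or every symbol in it is nullable)
Nullable: {}


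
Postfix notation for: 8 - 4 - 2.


Left to right (same or higher precedence on left)
Postfix: 8 4 - 2 -


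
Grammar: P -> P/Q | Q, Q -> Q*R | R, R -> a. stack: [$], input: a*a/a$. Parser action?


no handle on stack; shift 'a'
Action: shift


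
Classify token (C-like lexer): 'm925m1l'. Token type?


Pattern: letter/underscore followed by alphanumerics, not a keyword
Type: IDENTIFIER


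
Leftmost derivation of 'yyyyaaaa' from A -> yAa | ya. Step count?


Derivation: A => yAa => yyAaa => yyyAaaa => yyyyaaaa
Steps: 4


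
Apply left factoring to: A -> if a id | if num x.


Common prefix: 'if'
Factored: A -> if A', A' -> a id | num x


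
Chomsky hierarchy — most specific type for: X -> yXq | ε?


Single nonterminal LHS, but y^n q^n is not regular
Classification: Type 2 (Context-Free)


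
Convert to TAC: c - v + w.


Break into single-operator statements:
t1 = c - v
t2 = t1 + w


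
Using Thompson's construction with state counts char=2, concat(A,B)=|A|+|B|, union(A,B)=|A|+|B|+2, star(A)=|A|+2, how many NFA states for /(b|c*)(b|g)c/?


Syntax tree has 5 char leaf(s), 2 union(s), 1 star(s)
chars contribute 5×2 = 10; each union adds +2; each star adds +2
Total: 10 + 4 + 2 = 16 states


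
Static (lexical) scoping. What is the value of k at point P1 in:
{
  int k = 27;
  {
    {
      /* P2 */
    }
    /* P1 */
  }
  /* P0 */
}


P1's block does not declare k; resolves to the enclosing declaration at depth 0
k = 27


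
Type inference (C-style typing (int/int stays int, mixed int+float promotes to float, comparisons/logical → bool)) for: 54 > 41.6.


Operand types: int > float
Rule: comparison yields bool
Result type: bool


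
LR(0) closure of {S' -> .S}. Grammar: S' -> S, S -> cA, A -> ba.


Start: S' -> .S
For each item with dot before a nonterminal B, add B -> .γ for every B-production
Closure: [S' -> .S, S -> .cA]


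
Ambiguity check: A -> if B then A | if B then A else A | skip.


dangling else: 'if B then if B then skip else skip' parses two ways
Ambiguous


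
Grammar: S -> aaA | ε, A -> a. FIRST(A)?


Per alternative of A: FIRST(a) = {a}
FIRST(A) = {a}


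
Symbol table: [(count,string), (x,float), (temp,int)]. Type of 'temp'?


Lookup 'temp' → type int


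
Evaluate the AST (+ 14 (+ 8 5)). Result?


Evaluate inner: (+ 8 5) = 13
Evaluate root: (+ 14 13) = 27
Result: 27


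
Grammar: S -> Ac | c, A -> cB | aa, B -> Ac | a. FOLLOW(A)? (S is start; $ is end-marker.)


$ ∈ FOLLOW(S). For each A -> αBβ: add FIRST(β)\{ε} to FOLLOW(B); if β nullable, add FOLLOW(A).
FOLLOW(A) = {c}


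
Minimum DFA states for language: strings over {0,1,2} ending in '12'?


Track the longest suffix of input matching a prefix of '12': 3 classes (prefixes of length 0..2)
Minimal DFA: 3 states


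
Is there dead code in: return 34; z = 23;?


statement follows a return and is unreachable
Dead: 'z = 23'


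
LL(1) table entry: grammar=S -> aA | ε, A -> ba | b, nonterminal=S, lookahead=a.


For [S, a]: 'a' ∈ FIRST(aA)
Entry: S -> aA


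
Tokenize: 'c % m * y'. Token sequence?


Scan left to right, longest-match per lexeme
Tokens: ID(c), OP(%), ID(m), OP(*), ID(y)


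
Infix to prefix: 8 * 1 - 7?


left-to-right (same/higher precedence on left): tree is (- (* 8 1) 7)
Prefix: - * 8 1 7


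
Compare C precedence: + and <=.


'+' is additive (level 9); '<=' is relational (level 7)
Higher level binds tighter
'+' has higher precedence than '<='


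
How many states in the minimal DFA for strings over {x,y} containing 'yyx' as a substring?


KMP-style automaton: 3 progress states + 1 absorbing accept = 4
Minimal DFA: 4 states


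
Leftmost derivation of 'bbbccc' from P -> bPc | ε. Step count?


Derivation: P => bPc => bbPcc => bbbPccc => bbbccc
Steps: 4


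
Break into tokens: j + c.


Scan left to right, longest-match per lexeme
Tokens: ID(j), OP(+), ID(c)


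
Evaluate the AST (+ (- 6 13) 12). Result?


Evaluate inner: (- 6 13) = -7
Evaluate root: (+ -7 12) = 5
Result: 5


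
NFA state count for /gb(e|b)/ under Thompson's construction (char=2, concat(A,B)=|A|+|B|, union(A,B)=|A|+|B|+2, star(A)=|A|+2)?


Syntax tree has 4 char leaf(s), 1 union(s), 0 star(s)
chars contribute 4×2 = 8; each union adds +2; each star adds +2
Total: 8 + 2 + 0 = 10 states


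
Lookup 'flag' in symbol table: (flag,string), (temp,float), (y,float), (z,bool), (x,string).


Lookup 'flag' → type string


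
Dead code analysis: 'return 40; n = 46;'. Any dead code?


statement follows a return and is unreachable
Dead: 'n = 46'


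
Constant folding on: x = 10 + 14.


10 + 14 = 24 at compile time
Optimized: x = 24


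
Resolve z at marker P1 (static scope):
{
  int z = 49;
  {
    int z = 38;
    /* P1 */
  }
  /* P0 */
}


z declared in the same block as P1
z = 38


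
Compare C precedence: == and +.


'+' is additive (level 9); '==' is equality (level 6)
Higher level binds tighter
'+' has higher precedence than '=='


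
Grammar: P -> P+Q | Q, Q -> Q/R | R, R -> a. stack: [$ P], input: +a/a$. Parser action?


shift '+' to continue P -> P+Q
Action: shift


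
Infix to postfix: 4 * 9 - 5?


Left to right (same or higher precedence on left)
Postfix: 4 9 * 5 -


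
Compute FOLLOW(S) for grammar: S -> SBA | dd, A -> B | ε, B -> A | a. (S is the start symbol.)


$ ∈ FOLLOW(S). For each A -> αBβ: add FIRST(β)\{ε} to FOLLOW(B); if β nullable, add FOLLOW(A).
FOLLOW(S) = {$, a}


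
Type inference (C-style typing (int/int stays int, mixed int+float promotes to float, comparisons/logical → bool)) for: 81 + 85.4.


Operand types: int + float
Rule: mixed int/float promotes to float; int/int stays int
Result type: float


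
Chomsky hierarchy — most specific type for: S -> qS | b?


Right-linear: every RHS is a terminal or a terminal followed by one nonterminal
Classification: Type 3 (Regular)


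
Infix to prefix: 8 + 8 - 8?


left-to-right (same/higher precedence on left): tree is (- (+ 8 8) 8)
Prefix: - + 8 8 8


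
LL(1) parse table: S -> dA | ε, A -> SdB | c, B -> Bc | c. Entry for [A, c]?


For [A, c]: 'c' ∈ FIRST(c)
Entry: A -> c


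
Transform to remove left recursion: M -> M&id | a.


Left-recursive alternatives: M&id; non-recursive: a
Introduce M': M -> aM', M' -> &idM' | ε


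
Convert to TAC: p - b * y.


Break into single-operator statements:
t1 = b * y
t2 = p - t1


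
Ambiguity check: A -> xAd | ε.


balanced x^n…d^n: each string has a unique parse
Unambiguous


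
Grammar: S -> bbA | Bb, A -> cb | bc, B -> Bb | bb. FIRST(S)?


Per alternative of S: FIRST(bbA) = {b}; FIRST(Bb) = {b}
FIRST(S) = {b}


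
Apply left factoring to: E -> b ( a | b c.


Common prefix: 'b'
Factored: E -> b E', E' -> ( a | c


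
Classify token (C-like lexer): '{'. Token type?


Pattern: delimiter/punctuation
Type: PUNCTUATION


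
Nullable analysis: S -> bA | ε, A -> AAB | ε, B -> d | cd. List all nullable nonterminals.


A nonterminal is nullable iff some alternative derives ε (directly, or every symbol in it is nullable)
Nullable: {A, S}


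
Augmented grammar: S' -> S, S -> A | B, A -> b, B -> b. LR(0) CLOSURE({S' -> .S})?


Start: S' -> .S
For each item with dot before a nonterminal B, add B -> .γ for every B-production
Closure: [S' -> .S, S -> .A, S -> .B, A -> .b, B -> .b]


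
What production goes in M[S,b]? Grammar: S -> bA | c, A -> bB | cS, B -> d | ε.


For [S, b]: 'b' ∈ FIRST(bA)
Entry: S -> bA


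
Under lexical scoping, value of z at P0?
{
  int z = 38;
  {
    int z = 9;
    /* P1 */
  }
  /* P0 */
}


z declared in the same block as P0
z = 38


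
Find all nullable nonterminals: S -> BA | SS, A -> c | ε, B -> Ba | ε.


A nonterminal is nullable iff some alternative derives ε (directly, or every symbol in it is nullable)
Nullable: {A, B, S}


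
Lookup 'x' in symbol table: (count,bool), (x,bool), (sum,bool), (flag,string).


Lookup 'x' → type bool


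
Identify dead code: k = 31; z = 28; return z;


k is assigned but never read
Dead: 'k = 31'


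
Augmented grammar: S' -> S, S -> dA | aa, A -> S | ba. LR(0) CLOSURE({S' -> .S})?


Start: S' -> .S
For each item with dot before a nonterminal B, add B -> .γ for every B-production
Closure: [S' -> .S, S -> .dA, S -> .aa]


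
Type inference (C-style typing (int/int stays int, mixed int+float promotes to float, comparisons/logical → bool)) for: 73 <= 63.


Operand types: int <= int
Rule: comparison yields bool
Result type: bool


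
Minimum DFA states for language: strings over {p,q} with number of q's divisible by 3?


Track (count of q) mod 3: states 0..2, accept at 0
Minimal DFA: 3 states


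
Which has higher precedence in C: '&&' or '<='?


'<=' is relational (level 7); '&&' is logical AND (level 2)
Higher level binds tighter
'<=' has higher precedence than '&&'


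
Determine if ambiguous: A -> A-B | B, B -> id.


precedence layered via separate nonterminal B: deterministic
Unambiguous


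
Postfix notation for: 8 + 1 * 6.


* has higher precedence, evaluate 1*6 first
Postfix: 8 1 6 * +


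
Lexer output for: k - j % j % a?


Scan left to right, longest-match per lexeme
Tokens: ID(k), OP(-), ID(j), OP(%), ID(j), OP(%), ID(a)


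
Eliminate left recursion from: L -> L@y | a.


Left-recursive alternatives: L@y; non-recursive: a
Introduce L': L -> aL', L' -> @yL' | ε


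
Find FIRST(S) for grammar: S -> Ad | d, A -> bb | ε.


Per alternative of S: FIRST(Ad) = {b, d}; FIRST(d) = {d}
FIRST(S) = {b, d}


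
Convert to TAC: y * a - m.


Break into single-operator statements:
t1 = y * a
t2 = t1 - m


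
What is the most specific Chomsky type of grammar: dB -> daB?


LHS has context (more than one symbol) and |LHS| ≤ |RHS|
Classification: Type 1 (Context-Sensitive)


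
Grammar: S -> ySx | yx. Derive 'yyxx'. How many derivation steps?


Derivation: S => ySx => yyxx
Steps: 2


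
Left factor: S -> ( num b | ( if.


Common prefix: '('
Factored: S -> ( S', S' -> num b | if


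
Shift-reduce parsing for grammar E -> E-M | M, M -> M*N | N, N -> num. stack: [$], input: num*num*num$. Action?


no handle on stack; shift 'num'
Action: shift


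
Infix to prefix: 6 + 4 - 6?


left-to-right (same/higher precedence on left): tree is (- (+ 6 4) 6)
Prefix: - + 6 4 6


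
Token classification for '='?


Pattern: operator symbol
Type: OPERATOR


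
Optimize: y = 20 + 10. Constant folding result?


20 + 10 = 30 at compile time
Optimized: y = 30


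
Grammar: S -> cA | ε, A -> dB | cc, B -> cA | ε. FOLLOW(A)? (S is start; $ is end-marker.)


$ ∈ FOLLOW(S). For each A -> αBβ: add FIRST(β)\{ε} to FOLLOW(B); if β nullable, add FOLLOW(A).
FOLLOW(A) = {$}


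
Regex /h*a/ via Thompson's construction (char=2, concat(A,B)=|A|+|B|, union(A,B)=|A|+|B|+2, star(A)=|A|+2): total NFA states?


Syntax tree has 2 char leaf(s), 0 union(s), 1 star(s)
chars contribute 2×2 = 4; each union adds +2; each star adds +2
Total: 4 + 0 + 2 = 6 states


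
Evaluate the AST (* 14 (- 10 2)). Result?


Evaluate inner: (- 10 2) = 8
Evaluate root: (* 14 8) = 112
Result: 112


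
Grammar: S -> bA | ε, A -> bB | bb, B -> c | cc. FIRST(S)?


Per alternative of S: FIRST(bA) = {b}; FIRST(ε) = {ε}
FIRST(S) = {b, ε}


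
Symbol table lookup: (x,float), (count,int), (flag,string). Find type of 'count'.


Lookup 'count' → type int


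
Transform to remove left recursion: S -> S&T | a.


Left-recursive alternatives: S&T; non-recursive: a
Introduce S': S -> aS', S' -> &TS' | ε


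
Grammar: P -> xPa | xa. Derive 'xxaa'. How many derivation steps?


Derivation: P => xPa => xxaa
Steps: 2


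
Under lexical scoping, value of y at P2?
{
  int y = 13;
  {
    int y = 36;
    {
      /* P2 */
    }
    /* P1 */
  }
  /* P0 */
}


P2's block does not declare y; resolves to the enclosing declaration at depth 1
y = 36


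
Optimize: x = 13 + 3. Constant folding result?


13 + 3 = 16 at compile time
Optimized: x = 16


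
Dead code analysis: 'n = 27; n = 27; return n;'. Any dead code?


first assignment to n is overwritten before any read
Dead: 'n = 27'


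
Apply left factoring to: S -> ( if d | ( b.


Common prefix: '('
Factored: S -> ( S', S' -> if d | b


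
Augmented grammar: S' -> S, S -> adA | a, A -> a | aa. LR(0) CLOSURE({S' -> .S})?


Start: S' -> .S
For each item with dot before a nonterminal B, add B -> .γ for every B-production
Closure: [S' -> .S, S -> .adA, S -> .a]


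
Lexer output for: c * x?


Scan left to right, longest-match per lexeme
Tokens: ID(c), OP(*), ID(x)


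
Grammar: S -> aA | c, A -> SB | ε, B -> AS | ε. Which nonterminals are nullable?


A nonterminal is nullable iff some alternative derives ε (directly, or every symbol in it is nullable)
Nullable: {A, B}


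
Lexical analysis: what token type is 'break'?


Pattern: reserved word
Type: KEYWORD


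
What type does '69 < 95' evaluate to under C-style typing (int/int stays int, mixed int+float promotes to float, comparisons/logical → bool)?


Operand types: int < int
Rule: comparison yields bool
Result type: bool


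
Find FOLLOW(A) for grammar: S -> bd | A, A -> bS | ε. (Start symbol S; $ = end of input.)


$ ∈ FOLLOW(S). For each A -> αBβ: add FIRST(β)\{ε} to FOLLOW(B); if β nullable, add FOLLOW(A).
FOLLOW(A) = {$}


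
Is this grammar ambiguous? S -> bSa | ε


balanced b^n…a^n: each string has a unique parse
Unambiguous


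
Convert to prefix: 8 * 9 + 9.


left-to-right (same/higher precedence on left): tree is (+ (* 8 9) 9)
Prefix: + * 8 9 9


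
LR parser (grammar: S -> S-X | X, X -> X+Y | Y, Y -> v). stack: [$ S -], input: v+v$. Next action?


no handle ('S-' is not any RHS); shift 'v'
Action: shift


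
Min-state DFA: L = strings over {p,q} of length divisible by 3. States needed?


Track length mod 3: states 0..2, accept at 0
Minimal DFA: 3 states


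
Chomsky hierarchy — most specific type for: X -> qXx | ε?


Single nonterminal LHS, but q^n x^n is not regular
Classification: Type 2 (Context-Free)


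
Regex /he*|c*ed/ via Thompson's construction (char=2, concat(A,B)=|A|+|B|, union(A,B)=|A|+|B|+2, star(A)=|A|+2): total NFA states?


Syntax tree has 5 char leaf(s), 1 union(s), 2 star(s)
chars contribute 5×2 = 10; each union adds +2; each star adds +2
Total: 10 + 2 + 4 = 16 states


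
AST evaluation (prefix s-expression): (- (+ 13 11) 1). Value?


Evaluate inner: (+ 13 11) = 24
Evaluate root: (- 24 1) = 23
Result: 23


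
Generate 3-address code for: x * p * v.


Break into single-operator statements:
t1 = x * p
t2 = t1 * v


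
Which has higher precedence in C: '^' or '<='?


'<=' is relational (level 7); '^' is bitwise XOR (level 4)
Higher level binds tighter
'<=' has higher precedence than '^'


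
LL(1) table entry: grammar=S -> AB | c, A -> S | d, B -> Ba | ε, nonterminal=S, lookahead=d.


For [S, d]: 'd' ∈ FIRST(AB)
Entry: S -> AB


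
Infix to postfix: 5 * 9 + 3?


Left to right (same or higher precedence on left)
Postfix: 5 9 * 3 +


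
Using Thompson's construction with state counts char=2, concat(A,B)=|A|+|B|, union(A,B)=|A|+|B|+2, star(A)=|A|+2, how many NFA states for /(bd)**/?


Syntax tree has 2 char leaf(s), 0 union(s), 2 star(s)
chars contribute 2×2 = 4; each union adds +2; each star adds +2
Total: 4 + 0 + 4 = 8 states


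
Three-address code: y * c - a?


Break into single-operator statements:
t1 = y * c
t2 = t1 - a


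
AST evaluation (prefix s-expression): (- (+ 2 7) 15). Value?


Evaluate inner: (+ 2 7) = 9
Evaluate root: (- 9 15) = -6
Result: -6


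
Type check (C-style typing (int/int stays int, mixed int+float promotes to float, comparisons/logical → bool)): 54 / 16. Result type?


Operand types: int / int
Rule: mixed int/float promotes to float; int/int stays int
Result type: int


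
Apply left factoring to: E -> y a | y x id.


Common prefix: 'y'
Factored: E -> y E', E' -> a | x id


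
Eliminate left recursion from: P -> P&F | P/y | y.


Left-recursive alternatives: P&F, P/y; non-recursive: y
Introduce P': P -> yP', P' -> &FP' | /yP' | ε


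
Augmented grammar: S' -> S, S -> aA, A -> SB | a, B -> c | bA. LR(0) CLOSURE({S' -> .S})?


Start: S' -> .S
For each item with dot before a nonterminal B, add B -> .γ for every B-production
Closure: [S' -> .S, S -> .aA]


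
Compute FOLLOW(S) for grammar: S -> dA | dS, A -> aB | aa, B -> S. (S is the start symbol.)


$ ∈ FOLLOW(S). For each A -> αBβ: add FIRST(β)\{ε} to FOLLOW(B); if β nullable, add FOLLOW(A).
FOLLOW(S) = {$}


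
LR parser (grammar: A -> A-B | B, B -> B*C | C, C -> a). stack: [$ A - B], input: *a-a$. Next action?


'*' can extend B; shift to build B -> B*C
Action: shift


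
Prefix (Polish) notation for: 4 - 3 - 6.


left-to-right (same/higher precedence on left): tree is (- (- 4 3) 6)
Prefix: - - 4 3 6


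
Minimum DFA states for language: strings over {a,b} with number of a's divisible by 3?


Track (count of a) mod 3: states 0..2, accept at 0
Minimal DFA: 3 states


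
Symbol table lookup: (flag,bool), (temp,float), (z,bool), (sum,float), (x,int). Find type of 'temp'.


Lookup 'temp' → type float


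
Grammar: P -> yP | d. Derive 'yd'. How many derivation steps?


Derivation: P => yP => yd
Steps: 2


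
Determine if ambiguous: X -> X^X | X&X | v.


'v^v&v' has two parse trees (no precedence encoded between ^ and &)
Ambiguous


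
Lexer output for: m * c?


Scan left to right, longest-match per lexeme
Tokens: ID(m), OP(*), ID(c)


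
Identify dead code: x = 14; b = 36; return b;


x is assigned but never read
Dead: 'x = 14'


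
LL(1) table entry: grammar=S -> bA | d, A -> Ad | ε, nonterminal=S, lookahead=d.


For [S, d]: 'd' ∈ FIRST(d)
Entry: S -> d


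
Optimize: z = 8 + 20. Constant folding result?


8 + 20 = 28 at compile time
Optimized: z = 28


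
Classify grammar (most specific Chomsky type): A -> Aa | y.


Left-linear: every RHS is a terminal or one nonterminal followed by a terminal
Classification: Type 3 (Regular)


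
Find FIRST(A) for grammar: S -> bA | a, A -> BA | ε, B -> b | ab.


Per alternative of A: FIRST(BA) = {a, b}; FIRST(ε) = {ε}
FIRST(A) = {a, b, ε}


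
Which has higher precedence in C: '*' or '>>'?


'*' is multiplicative (level 10); '>>' is shift (level 8)
Higher level binds tighter
'*' has higher precedence than '>>'


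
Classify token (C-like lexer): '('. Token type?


Pattern: delimiter/punctuation
Type: PUNCTUATION


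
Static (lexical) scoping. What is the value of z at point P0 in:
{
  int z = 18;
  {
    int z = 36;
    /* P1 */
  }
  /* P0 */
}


z declared in the same block as P0
z = 18


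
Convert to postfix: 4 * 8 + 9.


Left to right (same or higher precedence on left)
Postfix: 4 8 * 9 +


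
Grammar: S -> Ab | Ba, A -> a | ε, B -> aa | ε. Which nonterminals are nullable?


A nonterminal is nullable iff some alternative derives ε (directly, or every symbol in it is nullable)
Nullable: {A, B}


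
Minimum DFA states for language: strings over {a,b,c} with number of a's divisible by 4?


Track (count of a) mod 4: states 0..3, accept at 0
Minimal DFA: 4 states


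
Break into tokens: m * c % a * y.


Scan left to right, longest-match per lexeme
Tokens: ID(m), OP(*), ID(c), OP(%), ID(a), OP(*), ID(y)


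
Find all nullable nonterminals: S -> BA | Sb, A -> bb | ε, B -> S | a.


A nonterminal is nullable iff some alternative derives ε (directly, or every symbol in it is nullable)
Nullable: {A}


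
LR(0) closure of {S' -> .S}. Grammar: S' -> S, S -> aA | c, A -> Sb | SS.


Start: S' -> .S
For each item with dot before a nonterminal B, add B -> .γ for every B-production
Closure: [S' -> .S, S -> .aA, S -> .c]


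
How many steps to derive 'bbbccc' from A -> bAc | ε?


Derivation: A => bAc => bbAcc => bbbAccc => bbbccc
Steps: 4


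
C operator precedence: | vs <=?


'<=' is relational (level 7); '|' is bitwise OR (level 3)
Higher level binds tighter
'<=' has higher precedence than '|'


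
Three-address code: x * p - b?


Break into single-operator statements:
t1 = x * p
t2 = t1 - b


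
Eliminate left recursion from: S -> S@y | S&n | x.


Left-recursive alternatives: S@y, S&n; non-recursive: x
Introduce S': S -> xS', S' -> @yS' | &nS' | ε


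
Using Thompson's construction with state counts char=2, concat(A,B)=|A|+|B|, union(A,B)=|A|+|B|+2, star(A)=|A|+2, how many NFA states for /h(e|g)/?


Syntax tree has 3 char leaf(s), 1 union(s), 0 star(s)
chars contribute 3×2 = 6; each union adds +2; each star adds +2
Total: 6 + 2 + 0 = 8 states


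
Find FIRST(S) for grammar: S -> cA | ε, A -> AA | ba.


Per alternative of S: FIRST(cA) = {c}; FIRST(ε) = {ε}
FIRST(S) = {c, ε}


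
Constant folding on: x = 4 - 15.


4 - 15 = -11 at compile time
Optimized: x = -11


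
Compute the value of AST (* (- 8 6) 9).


Evaluate inner: (- 8 6) = 2
Evaluate root: (* 2 9) = 18
Result: 18


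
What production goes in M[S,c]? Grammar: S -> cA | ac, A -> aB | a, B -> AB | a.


For [S, c]: 'c' ∈ FIRST(cA)
Entry: S -> cA


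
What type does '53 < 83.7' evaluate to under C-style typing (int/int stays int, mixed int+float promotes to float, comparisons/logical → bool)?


Operand types: int < float
Rule: comparison yields bool
Result type: bool


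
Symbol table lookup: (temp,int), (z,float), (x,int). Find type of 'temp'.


Lookup 'temp' → type int


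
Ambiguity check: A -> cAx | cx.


balanced c^n…x^n: each string has a unique parse
Unambiguous
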